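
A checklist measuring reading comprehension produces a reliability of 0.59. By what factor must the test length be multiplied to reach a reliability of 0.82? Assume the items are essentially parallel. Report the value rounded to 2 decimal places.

3.17

Spearman-Brown solved for the length factor n:
n = r*(1 − r) / [ r (1 − r*) ]
n = 0.82(1 − 0.59) / [0.59(1 − 0.82)]
  = 0.3362 / 0.1062 = 3.1657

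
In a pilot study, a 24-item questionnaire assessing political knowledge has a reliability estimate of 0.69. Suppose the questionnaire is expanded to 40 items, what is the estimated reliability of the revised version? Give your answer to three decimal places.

0.788

The new length is 40/24 = 1.6667 times the old.
By Spearman-Brown, r_new = n r / (1 + (n − 1) r).
r_new = 1.6667·0.69 / [1 + (1.6667 − 1)·0.69]
     = 1.1500 / 1.4600 = 0.7877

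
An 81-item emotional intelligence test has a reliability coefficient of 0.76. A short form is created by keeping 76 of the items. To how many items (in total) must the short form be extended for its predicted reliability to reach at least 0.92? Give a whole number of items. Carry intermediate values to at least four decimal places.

295

First, r for the 76-item form: n = 76/81 = 0.9383, so r_76 = 0.9383·0.76/(1 + (0.9383 − 1)·0.76) = 0.7482
Length factor from the short form to reach 0.92: n' = 0.92(1 − 0.7482) / [0.7482(1 − 0.92)] ≈ 3.8702
Total items = 3.8702 × 76 = 294.14, rounded up to 295.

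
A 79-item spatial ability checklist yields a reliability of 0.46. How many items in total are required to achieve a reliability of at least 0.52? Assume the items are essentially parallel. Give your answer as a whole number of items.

101

n = 0.52 × (1 − 0.46) / [ 0.46 × (1 − 0.52) ]
n = 0.2808 / 0.2208 ≈ 1.2717
1.2717 × 79 = 100.46 → 101 items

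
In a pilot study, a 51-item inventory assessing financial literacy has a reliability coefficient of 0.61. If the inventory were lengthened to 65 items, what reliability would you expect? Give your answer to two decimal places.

Length ratio n = 65/51 = 1.2745
Spearman-Brown: r_new = n·r / (1 + (n − 1)·r)
r_new = (1.2745 × 0.61) / (1 + (1.2745 − 1) × 0.61)
     = 0.7774 / 1.1674 = 0.6659

0.67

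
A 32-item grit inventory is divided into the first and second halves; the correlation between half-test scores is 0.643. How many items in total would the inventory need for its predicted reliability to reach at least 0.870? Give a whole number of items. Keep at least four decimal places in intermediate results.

60

Corrected full-test reliability: r_full = 2 × 0.643 / (1 + 0.643) ≈ 0.7827
Solve Spearman-Brown for n: n = 0.870(1 − 0.7827) / [0.7827(1 − 0.870)] = 1.8580
Required items = 1.8580 × 32 = 59.46, so 60 items.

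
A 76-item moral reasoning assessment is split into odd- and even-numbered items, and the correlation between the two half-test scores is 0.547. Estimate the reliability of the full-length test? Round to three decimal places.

0.707

r_full = 2r_hh / (1 + r_hh) = 2 × 0.547 / (1 + 0.547)
       = 1.0940 / 1.5470 = 0.7072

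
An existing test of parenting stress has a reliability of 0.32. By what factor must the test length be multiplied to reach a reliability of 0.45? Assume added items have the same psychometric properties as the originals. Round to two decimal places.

n = [0.45 × 0.68] / [0.32 × 0.55]
n = 0.3060 / 0.1760 ≈ 1.7386

1.74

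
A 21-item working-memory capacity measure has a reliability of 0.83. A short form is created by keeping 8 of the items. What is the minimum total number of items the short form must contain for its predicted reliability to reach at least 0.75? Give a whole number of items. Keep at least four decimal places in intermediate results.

Short-form reliability: n = 8/21 = 0.3810; r_8 = n·r/(1+(n−1)r) ≈ 0.6504
Length factor from the short form to reach 0.75: n' = 0.75(1 − 0.6504) / [0.6504(1 − 0.75)] ≈ 1.6125
Total items = 1.6125 × 8 = 12.90, rounded up to 13.

13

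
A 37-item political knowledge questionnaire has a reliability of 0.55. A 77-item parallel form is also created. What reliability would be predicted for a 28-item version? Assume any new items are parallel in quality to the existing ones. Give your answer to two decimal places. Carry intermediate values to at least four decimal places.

The 77-item form is not needed; work directly from the 37-item form with n = 28/37 = 0.7568.
r_{28} = n·r / (1 + (n − 1)·r) = 0.4162 / 0.8662 ≈ 0.4805

0.48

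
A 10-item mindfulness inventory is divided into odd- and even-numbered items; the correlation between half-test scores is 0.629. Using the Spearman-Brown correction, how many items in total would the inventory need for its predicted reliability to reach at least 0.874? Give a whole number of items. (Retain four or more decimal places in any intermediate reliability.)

21

r_full = 2(0.629)/(1 + 0.629) = 0.7723
Solve Spearman-Brown for n: n = 0.874(1 − 0.7723) / [0.7723(1 − 0.874)] = 2.0451
Items = 2.0451 × 10 ≈ 20.45 → 21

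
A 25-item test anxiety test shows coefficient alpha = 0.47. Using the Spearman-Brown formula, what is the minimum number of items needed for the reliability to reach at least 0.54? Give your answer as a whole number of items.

n = 0.54 × (1 − 0.47) / [ 0.47 × (1 − 0.54) ]
  = 0.2862 / 0.2162 = 1.3238
So the test needs 1.3238 × 25 ≈ 33.09 items; rounding up, 34.

34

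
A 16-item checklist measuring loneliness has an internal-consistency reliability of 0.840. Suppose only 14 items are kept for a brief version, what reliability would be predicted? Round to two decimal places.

0.82

n = 14/16 = 0.875
Apply the Spearman-Brown prophecy formula, r' = nr / [1 + (n − 1)r]:
r_new = 0.875·0.840 / [1 + (0.875 − 1)·0.840]
     = 0.7350 / 0.8950 = 0.8212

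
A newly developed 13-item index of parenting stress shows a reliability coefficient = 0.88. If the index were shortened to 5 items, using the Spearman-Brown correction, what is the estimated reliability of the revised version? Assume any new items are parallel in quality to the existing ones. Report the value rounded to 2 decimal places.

Length ratio n = 5/13 = 0.3846
r_new = 0.3846·0.88 / [1 + (0.3846 − 1)·0.88]
r_new = 0.3384 / 0.4584 ≈ 0.7382

0.74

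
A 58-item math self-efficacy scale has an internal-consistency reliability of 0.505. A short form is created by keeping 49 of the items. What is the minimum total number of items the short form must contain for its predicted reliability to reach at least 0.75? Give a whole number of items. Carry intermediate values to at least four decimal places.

171

First, r for the 49-item form: n = 49/58 = 0.8448, so r_49 = 0.8448·0.505/(1 + (0.8448 − 1)·0.505) = 0.4629
Length factor from the short form to reach 0.75: n' = 0.75(1 − 0.4629) / [0.4629(1 − 0.75)] ≈ 3.4809
Items = 3.4809 × 49 ≈ 170.56 → 171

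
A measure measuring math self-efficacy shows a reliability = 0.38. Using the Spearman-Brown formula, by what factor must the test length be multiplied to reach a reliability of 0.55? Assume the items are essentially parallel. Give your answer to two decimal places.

1.99

n = [0.55 × 0.62] / [0.38 × 0.45]
n = 0.3410 / 0.1710 ≈ 1.9942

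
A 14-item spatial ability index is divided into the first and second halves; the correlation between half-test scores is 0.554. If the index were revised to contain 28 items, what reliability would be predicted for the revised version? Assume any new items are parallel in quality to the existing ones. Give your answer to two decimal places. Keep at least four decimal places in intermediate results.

0.83

Full-test reliability from the split-half r: r_full = 2(0.554)/(1 + 0.554) = 0.7130
Length factor from 14 to 28 items: n = 28/14 = 2.0000
r_new = n·r_full / (1 + (n − 1)·r_full) = 1.4260 / 1.7130 ≈ 0.8325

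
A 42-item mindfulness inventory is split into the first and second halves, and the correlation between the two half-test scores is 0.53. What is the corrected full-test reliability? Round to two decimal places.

0.69

Each half is half the length of the full test, so the full test is n = 2 times a half.
r_full = 2r_hh / (1 + r_hh) = 2 × 0.53 / (1 + 0.53)
       = 1.0600 / 1.5300 = 0.6928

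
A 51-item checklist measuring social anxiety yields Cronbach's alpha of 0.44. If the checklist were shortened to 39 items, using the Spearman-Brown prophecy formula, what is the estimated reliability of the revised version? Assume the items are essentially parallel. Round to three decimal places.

0.375

The new length is 39/51 = 0.7647 times the old.
Spearman-Brown: r_new = n·r / (1 + (n − 1)·r)
r_new = (0.7647 × 0.44) / (1 + (0.7647 − 1) × 0.44)
r_new = 0.3365 / 0.8965 ≈ 0.3753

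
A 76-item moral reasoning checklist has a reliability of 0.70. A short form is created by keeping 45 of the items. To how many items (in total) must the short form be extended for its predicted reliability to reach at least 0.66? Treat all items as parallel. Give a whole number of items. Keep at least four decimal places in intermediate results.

64

Short-form reliability: n = 45/76 = 0.5921; r_45 = n·r/(1+(n−1)r) ≈ 0.5801
Then solve for n' with r_old = 0.5801, r_target = 0.66: n' = 0.66(1 − 0.5801)/[0.5801(1 − 0.66)] = 1.4051
Total items = 1.4051 × 45 = 63.23, rounded up to 64.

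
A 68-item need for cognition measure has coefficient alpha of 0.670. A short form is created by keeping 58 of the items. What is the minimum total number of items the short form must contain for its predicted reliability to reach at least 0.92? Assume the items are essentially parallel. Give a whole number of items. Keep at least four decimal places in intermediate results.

386

Short-form reliability: n = 58/68 = 0.8529; r_58 = n·r/(1+(n−1)r) ≈ 0.6339
Length factor from the short form to reach 0.92: n' = 0.92(1 − 0.6339) / [0.6339(1 − 0.92)] ≈ 6.6417
Items = 6.6417 × 58 ≈ 385.22 → 386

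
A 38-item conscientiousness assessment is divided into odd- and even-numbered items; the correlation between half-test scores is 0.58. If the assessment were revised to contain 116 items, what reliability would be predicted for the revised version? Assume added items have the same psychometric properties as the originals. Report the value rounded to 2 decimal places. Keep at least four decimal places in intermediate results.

0.89

Full-test reliability from the split-half r: r_full = 2(0.58)/(1 + 0.58) = 0.7342
Length factor from 38 to 116 items: n = 116/38 = 3.0526
r_new = n·r_full / (1 + (n − 1)·r_full) = 2.2412 / 2.5070 ≈ 0.8940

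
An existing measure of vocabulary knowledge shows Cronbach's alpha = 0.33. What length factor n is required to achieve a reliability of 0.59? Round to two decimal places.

2.92

Rearranging the Spearman-Brown formula for n,
n = r*(1 − r) / [ r (1 − r*) ]
n = 0.59(1 − 0.33) / [0.33(1 − 0.59)]
n = 0.3953 / 0.1353 ≈ 2.9217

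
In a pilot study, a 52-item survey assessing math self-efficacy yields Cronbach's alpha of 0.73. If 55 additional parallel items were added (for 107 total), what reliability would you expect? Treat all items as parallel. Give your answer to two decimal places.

The new length is 107/52 = 2.0577 times the old.
r_new = (2.0577 × 0.73) / (1 + (2.0577 − 1) × 0.73)
r_new = 1.5021 / 1.7721 ≈ 0.8476

0.85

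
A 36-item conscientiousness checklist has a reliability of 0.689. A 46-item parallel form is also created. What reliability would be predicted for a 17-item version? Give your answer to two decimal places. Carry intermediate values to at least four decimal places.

0.51

Only the ratio of lengths matters: n = 17/36 = 0.4722
r_{17} = n·r / (1 + (n − 1)·r) = 0.3253 / 0.6363 ≈ 0.5112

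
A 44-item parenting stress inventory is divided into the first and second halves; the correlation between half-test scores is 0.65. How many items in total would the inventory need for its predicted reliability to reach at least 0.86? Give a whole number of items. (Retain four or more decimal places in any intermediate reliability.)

Corrected full-test reliability: r_full = 2 × 0.65 / (1 + 0.65) ≈ 0.7879
Solve Spearman-Brown for n: n = 0.86(1 − 0.7879) / [0.7879(1 − 0.86)] = 1.6536
Required items = 1.6536 × 44 = 72.76, so 73 items.

73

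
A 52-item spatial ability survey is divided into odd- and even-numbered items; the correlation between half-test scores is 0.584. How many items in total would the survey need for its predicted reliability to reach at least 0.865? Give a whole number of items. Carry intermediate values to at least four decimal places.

r_full = 2(0.584)/(1 + 0.584) = 0.7374
n = r_tgt(1 − r_full) / [r_full(1 − r_tgt)] = 0.865 × 0.2626 / (0.7374 × 0.135) ≈ 2.2818
Required items = 2.2818 × 52 = 118.65, so 119 items.

119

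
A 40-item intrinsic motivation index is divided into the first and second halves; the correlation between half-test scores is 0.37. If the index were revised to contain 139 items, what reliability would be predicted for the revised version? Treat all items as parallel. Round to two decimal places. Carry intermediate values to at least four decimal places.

First correct the split-half correlation to full-test reliability: r_full = 2 × 0.37 / (1 + 0.37) ≈ 0.5401
Length factor from 40 to 139 items: n = 139/40 = 3.4750
r_new = n·r_full / (1 + (n − 1)·r_full) = 1.8768 / 2.3367 ≈ 0.8032

0.80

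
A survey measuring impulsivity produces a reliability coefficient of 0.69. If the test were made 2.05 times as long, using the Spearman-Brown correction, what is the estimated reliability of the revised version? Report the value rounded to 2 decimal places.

By Spearman-Brown, r_new = n r / (1 + (n − 1) r).
r_new = 2.05·0.69 / [1 + (2.05 − 1)·0.69]
     = 1.4145 / 1.7245 = 0.8202

0.82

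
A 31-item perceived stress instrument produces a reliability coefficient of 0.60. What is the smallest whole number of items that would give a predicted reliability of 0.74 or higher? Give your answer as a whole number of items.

n = 0.74(1 − 0.60) / [0.60(1 − 0.74)]
n = 0.2960 / 0.1560 ≈ 1.8974
Items needed = n × 31 = 1.8974 × 31 ≈ 58.82 → round up to 59

59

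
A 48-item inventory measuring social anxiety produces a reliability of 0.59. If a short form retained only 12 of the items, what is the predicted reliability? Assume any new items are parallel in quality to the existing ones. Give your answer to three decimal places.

0.265

The new length is 12/48 = 0.25 times the old.
Apply the Spearman-Brown prophecy formula, r' = nr / [1 + (n − 1)r]:
r_new = (0.25 × 0.59) / (1 + (0.25 − 1) × 0.59)
r_new = 0.1475 / 0.5575 ≈ 0.2646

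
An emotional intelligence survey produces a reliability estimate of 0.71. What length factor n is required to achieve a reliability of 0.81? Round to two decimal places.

1.74

Rearranging the Spearman-Brown formula for n,
n = r*(1 − r) / [ r (1 − r*) ]
n = 0.81 × (1 − 0.71) / [ 0.71 × (1 − 0.81) ]
n = 0.2349 / 0.1349 ≈ 1.7413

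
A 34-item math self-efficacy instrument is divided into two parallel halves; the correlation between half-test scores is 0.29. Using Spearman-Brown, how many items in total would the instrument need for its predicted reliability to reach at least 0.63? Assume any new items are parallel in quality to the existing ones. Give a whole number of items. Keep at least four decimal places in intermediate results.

71

Corrected full-test reliability: r_full = 2 × 0.29 / (1 + 0.29) ≈ 0.4496
Solve Spearman-Brown for n: n = 0.63(1 − 0.4496) / [0.4496(1 − 0.63)] = 2.0844
Required items = 2.0844 × 34 = 70.87, so 71 items.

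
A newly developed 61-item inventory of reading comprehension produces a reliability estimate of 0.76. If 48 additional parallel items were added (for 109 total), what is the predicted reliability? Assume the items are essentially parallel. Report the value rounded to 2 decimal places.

0.85

The new length is 109/61 = 1.7869 times the old.
Apply the Spearman-Brown prophecy formula, r' = nr / [1 + (n − 1)r]:
r_new = 1.7869·0.76 / [1 + (1.7869 − 1)·0.76]
     = 1.3580 / 1.5980 = 0.8498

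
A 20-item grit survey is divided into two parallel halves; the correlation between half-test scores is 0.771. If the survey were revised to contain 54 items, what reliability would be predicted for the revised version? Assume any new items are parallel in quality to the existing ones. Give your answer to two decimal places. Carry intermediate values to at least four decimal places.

0.95

Full-test reliability from the split-half r: r_full = 2(0.771)/(1 + 0.771) = 0.8707
Length factor from 20 to 54 items: n = 54/20 = 2.7000
r_new = n·r_full / (1 + (n − 1)·r_full) = 2.3509 / 2.4802 ≈ 0.9479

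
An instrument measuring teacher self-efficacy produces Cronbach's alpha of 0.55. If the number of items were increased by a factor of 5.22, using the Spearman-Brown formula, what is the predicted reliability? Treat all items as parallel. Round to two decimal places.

0.86

By Spearman-Brown, r_new = n r / (1 + (n − 1) r).
r_new = 5.22·0.55 / [1 + (5.22 − 1)·0.55]
     = 2.8710 / 3.3210 = 0.8645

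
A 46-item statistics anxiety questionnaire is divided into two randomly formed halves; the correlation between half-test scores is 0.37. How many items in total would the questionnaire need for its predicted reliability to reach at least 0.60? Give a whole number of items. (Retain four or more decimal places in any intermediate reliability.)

59

Corrected full-test reliability: r_full = 2 × 0.37 / (1 + 0.37) ≈ 0.5401
n = r_tgt(1 − r_full) / [r_full(1 − r_tgt)] = 0.60 × 0.4599 / (0.5401 × 0.40) ≈ 1.2773
Items = 1.2773 × 46 ≈ 58.76 → 59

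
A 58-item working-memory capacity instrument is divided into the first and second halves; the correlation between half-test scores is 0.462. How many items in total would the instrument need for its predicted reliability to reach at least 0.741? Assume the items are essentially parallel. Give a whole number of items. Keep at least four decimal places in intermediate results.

97

Corrected full-test reliability: r_full = 2 × 0.462 / (1 + 0.462) ≈ 0.6320
Solve Spearman-Brown for n: n = 0.741(1 − 0.6320) / [0.6320(1 − 0.741)] = 1.6659
Required items = 1.6659 × 58 = 96.62, so 97 items.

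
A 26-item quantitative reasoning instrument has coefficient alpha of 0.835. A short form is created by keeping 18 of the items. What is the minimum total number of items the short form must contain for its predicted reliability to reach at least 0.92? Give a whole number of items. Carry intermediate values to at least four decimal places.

First, r for the 18-item form: n = 18/26 = 0.6923, so r_18 = 0.6923·0.835/(1 + (0.6923 − 1)·0.835) = 0.7779
Then solve for n' with r_old = 0.7779, r_target = 0.92: n' = 0.92(1 − 0.7779)/[0.7779(1 − 0.92)] = 3.2834
Items = 3.2834 × 18 ≈ 59.10 → 60

60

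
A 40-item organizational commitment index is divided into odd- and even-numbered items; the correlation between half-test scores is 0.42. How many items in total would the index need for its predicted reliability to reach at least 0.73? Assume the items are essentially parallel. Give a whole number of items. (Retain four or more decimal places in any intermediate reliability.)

Corrected full-test reliability: r_full = 2 × 0.42 / (1 + 0.42) ≈ 0.5915
n = r_tgt(1 − r_full) / [r_full(1 − r_tgt)] = 0.73 × 0.4085 / (0.5915 × 0.27) ≈ 1.8672
Required items = 1.8672 × 40 = 74.69, so 75 items.

75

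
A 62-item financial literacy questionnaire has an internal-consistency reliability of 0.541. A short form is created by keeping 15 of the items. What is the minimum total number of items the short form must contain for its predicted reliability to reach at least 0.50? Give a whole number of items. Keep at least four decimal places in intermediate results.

Short-form reliability: n = 15/62 = 0.2419; r_15 = n·r/(1+(n−1)r) ≈ 0.2219
Then solve for n' with r_old = 0.2219, r_target = 0.50: n' = 0.50(1 − 0.2219)/[0.2219(1 − 0.50)] = 3.5065
Total items = 3.5065 × 15 = 52.60, rounded up to 53.

53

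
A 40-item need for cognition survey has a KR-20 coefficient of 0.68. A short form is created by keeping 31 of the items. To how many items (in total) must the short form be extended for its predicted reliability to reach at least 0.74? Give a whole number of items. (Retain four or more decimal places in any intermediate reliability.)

54

Short-form reliability: n = 31/40 = 0.7750; r_31 = n·r/(1+(n−1)r) ≈ 0.6222
Then solve for n' with r_old = 0.6222, r_target = 0.74: n' = 0.74(1 − 0.6222)/[0.6222(1 − 0.74)] = 1.7282
Total items = 1.7282 × 31 = 53.57, rounded up to 54.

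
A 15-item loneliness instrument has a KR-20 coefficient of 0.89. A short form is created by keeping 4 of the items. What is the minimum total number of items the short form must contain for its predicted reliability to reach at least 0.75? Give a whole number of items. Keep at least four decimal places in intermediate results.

Short-form reliability: n = 4/15 = 0.2667; r_4 = n·r/(1+(n−1)r) ≈ 0.6833
Then solve for n' with r_old = 0.6833, r_target = 0.75: n' = 0.75(1 − 0.6833)/[0.6833(1 − 0.75)] = 1.3905
Total items = 1.3905 × 4 = 5.56, rounded up to 6.

6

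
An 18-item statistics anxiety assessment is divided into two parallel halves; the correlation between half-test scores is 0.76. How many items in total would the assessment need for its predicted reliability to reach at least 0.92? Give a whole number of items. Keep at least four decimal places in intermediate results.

Corrected full-test reliability: r_full = 2 × 0.76 / (1 + 0.76) ≈ 0.8636
n = r_tgt(1 − r_full) / [r_full(1 − r_tgt)] = 0.92 × 0.1364 / (0.8636 × 0.08) ≈ 1.8164
Required items = 1.8164 × 18 = 32.70, so 33 items.

33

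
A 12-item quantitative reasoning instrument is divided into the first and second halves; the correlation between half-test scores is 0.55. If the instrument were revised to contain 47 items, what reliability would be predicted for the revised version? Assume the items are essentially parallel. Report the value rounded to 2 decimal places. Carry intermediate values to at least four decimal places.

0.91

Spearman-Brown correction (n = 2): r_full = 2·0.55/(1 + 0.55) = 0.7097
Length factor from 12 to 47 items: n = 47/12 = 3.9167
r_new = n·r_full / (1 + (n − 1)·r_full) = 2.7797 / 3.0700 ≈ 0.9054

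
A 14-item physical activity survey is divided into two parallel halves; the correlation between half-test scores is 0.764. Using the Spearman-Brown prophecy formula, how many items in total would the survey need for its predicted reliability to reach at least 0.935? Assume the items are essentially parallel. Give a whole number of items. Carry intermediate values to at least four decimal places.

32

r_full = 2(0.764)/(1 + 0.764) = 0.8662
n = r_tgt(1 − r_full) / [r_full(1 − r_tgt)] = 0.935 × 0.1338 / (0.8662 × 0.065) ≈ 2.2220
Required items = 2.2220 × 14 = 31.11, so 32 items.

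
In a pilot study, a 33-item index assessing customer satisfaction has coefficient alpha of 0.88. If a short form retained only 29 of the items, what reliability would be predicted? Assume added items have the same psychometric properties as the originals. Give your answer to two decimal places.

n = 29/33 = 0.8788
By Spearman-Brown, r_new = n r / (1 + (n − 1) r).
r_new = 0.8788·0.88 / [1 + (0.8788 − 1)·0.88]
     = 0.7733 / 0.8933 = 0.8657

0.87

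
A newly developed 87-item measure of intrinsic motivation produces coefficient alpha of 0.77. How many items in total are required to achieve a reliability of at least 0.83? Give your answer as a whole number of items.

127

Spearman-Brown solved for the length factor n:
n = r_target (1 − r_old) / [ r_old (1 − r_target) ]
n = [0.83 × 0.23] / [0.77 × 0.17]
  = 0.1909 / 0.1309 = 1.4584
So the test needs 1.4584 × 87 ≈ 126.88 items; rounding up, 127.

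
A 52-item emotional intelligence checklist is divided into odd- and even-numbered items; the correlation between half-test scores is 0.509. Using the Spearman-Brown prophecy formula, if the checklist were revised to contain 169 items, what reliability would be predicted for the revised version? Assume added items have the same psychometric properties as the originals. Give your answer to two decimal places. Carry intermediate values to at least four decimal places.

Spearman-Brown correction (n = 2): r_full = 2·0.509/(1 + 0.509) = 0.6746
Then adjust to 169 items: n = 169/52 = 3.2500
r_new = n·r_full / (1 + (n − 1)·r_full) = 2.1925 / 2.5179 ≈ 0.8708

0.87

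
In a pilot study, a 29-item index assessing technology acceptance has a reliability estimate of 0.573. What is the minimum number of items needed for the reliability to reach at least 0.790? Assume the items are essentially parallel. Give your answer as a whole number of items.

82

Spearman-Brown solved for the length factor n:
n = r_target (1 − r_old) / [ r_old (1 − r_target) ]
n = 0.790(1 − 0.573) / [0.573(1 − 0.790)]
n = 0.337330 / 0.120330 ≈ 2.8034
So the test needs 2.8034 × 29 ≈ 81.30 items; rounding up, 82.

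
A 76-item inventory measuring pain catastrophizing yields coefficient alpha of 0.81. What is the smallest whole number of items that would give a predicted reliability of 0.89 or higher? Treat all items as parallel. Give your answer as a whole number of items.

145

n = 0.89 × (1 − 0.81) / [ 0.81 × (1 − 0.89) ]
n = 0.1691 / 0.0891 ≈ 1.8979
So the test needs 1.8979 × 76 ≈ 144.24 items; rounding up, 145.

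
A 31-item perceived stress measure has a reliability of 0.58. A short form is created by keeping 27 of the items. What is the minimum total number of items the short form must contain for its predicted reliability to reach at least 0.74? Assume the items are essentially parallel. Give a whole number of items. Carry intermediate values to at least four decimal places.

First, r for the 27-item form: n = 27/31 = 0.8710, so r_27 = 0.8710·0.58/(1 + (0.8710 − 1)·0.58) = 0.5460
Then solve for n' with r_old = 0.5460, r_target = 0.74: n' = 0.74(1 − 0.5460)/[0.5460(1 − 0.74)] = 2.3666
Total items = 2.3666 × 27 = 63.90, rounded up to 64.

64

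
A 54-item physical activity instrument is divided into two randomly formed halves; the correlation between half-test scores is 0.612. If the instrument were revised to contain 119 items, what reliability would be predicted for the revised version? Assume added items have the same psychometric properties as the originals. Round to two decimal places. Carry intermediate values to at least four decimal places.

0.87

Spearman-Brown correction (n = 2): r_full = 2·0.612/(1 + 0.612) = 0.7593
Length factor from 54 to 119 items: n = 119/54 = 2.2037
r_new = n·r_full / (1 + (n − 1)·r_full) = 1.6733 / 1.9140 ≈ 0.8742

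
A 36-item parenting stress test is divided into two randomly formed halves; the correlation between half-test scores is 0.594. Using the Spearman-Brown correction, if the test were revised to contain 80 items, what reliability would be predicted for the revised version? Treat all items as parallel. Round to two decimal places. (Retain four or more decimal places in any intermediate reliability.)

First correct the split-half correlation to full-test reliability: r_full = 2 × 0.594 / (1 + 0.594) ≈ 0.7453
Then adjust to 80 items: n = 80/36 = 2.2222
r_new = n·r_full / (1 + (n − 1)·r_full) = 1.6562 / 1.9109 ≈ 0.8667

0.87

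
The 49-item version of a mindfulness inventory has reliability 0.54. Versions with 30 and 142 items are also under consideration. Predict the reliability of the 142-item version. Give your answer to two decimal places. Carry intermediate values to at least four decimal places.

The 30-item form is not needed; work directly from the 49-item form with n = 142/49 = 2.8980.
r_{142} = n·r / (1 + (n − 1)·r) = 1.5649 / 2.0249 ≈ 0.7728

0.77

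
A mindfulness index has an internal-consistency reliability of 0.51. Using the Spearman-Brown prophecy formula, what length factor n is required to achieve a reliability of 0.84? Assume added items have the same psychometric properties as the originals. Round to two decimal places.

5.04

Invert Spearman-Brown to solve for n:
n = r_target (1 − r_old) / [ r_old (1 − r_target) ]
n = 0.84 × (1 − 0.51) / [ 0.51 × (1 − 0.84) ]
  = 0.4116 / 0.0816 = 5.0441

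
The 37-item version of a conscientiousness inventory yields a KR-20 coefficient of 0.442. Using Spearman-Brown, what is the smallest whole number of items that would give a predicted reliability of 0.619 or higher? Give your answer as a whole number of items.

Rearranging the Spearman-Brown formula for n,
n = r*(1 − r) / [ r (1 − r*) ]
n = 0.619(1 − 0.442) / [0.442(1 − 0.619)]
  = 0.345402 / 0.168402 = 2.0511
So the test needs 2.0511 × 37 ≈ 75.89 items; rounding up, 76.

76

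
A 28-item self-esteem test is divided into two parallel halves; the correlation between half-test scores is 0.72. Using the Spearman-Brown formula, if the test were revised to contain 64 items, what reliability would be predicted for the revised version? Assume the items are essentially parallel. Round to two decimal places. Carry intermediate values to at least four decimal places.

0.92

Full-test reliability from the split-half r: r_full = 2(0.72)/(1 + 0.72) = 0.8372
Then adjust to 64 items: n = 64/28 = 2.2857
r_new = n·r_full / (1 + (n − 1)·r_full) = 1.9136 / 2.0764 ≈ 0.9216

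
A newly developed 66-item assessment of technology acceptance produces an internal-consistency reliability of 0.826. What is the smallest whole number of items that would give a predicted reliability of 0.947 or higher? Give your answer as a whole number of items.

249

Invert Spearman-Brown to solve for n:
n = r*(1 − r) / [ r (1 − r*) ]
n = 0.947(1 − 0.826) / [0.826(1 − 0.947)]
n = 0.164778 / 0.043778 ≈ 3.7639
So the test needs 3.7639 × 66 ≈ 248.42 items; rounding up, 249.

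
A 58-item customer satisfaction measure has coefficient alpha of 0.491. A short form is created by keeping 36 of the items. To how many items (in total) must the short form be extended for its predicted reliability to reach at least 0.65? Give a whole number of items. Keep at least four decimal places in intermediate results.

First, r for the 36-item form: n = 36/58 = 0.6207, so r_36 = 0.6207·0.491/(1 + (0.6207 − 1)·0.491) = 0.3745
Then solve for n' with r_old = 0.3745, r_target = 0.65: n' = 0.65(1 − 0.3745)/[0.3745(1 − 0.65)] = 3.1019
Items = 3.1019 × 36 ≈ 111.67 → 112

112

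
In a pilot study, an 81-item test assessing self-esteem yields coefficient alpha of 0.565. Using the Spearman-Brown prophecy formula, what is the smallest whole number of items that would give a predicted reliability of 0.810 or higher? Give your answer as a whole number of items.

266

Spearman-Brown solved for the length factor n:
n = r_target (1 − r_old) / [ r_old (1 − r_target) ]
n = [0.810 × 0.435] / [0.565 × 0.190]
n = 0.352350 / 0.107350 ≈ 3.2823
3.2823 × 81 = 265.87 → 266 items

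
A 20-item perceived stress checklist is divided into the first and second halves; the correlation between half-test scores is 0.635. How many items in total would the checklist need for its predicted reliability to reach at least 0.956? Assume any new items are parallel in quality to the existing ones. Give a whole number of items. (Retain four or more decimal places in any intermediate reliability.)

r_full = 2(0.635)/(1 + 0.635) = 0.7768
Solve Spearman-Brown for n: n = 0.956(1 − 0.7768) / [0.7768(1 − 0.956)] = 6.2430
Required items = 6.2430 × 20 = 124.86, so 125 items.

125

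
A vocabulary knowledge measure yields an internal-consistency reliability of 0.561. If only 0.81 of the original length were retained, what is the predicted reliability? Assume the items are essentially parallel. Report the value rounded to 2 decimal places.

0.51

r_new = 0.81·0.561 / [1 + (0.81 − 1)·0.561]
r_new = 0.4544 / 0.8934 ≈ 0.5086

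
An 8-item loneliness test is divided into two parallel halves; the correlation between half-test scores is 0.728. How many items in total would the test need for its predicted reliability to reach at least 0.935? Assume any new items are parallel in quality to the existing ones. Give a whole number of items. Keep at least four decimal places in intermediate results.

22

r_full = 2(0.728)/(1 + 0.728) = 0.8426
n = r_tgt(1 − r_full) / [r_full(1 − r_tgt)] = 0.935 × 0.1574 / (0.8426 × 0.065) ≈ 2.6871
Items = 2.6871 × 8 ≈ 21.50 → 22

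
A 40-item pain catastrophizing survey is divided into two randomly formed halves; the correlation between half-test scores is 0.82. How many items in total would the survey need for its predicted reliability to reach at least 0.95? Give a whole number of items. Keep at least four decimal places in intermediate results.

84

r_full = 2(0.82)/(1 + 0.82) = 0.9011
n = r_tgt(1 − r_full) / [r_full(1 − r_tgt)] = 0.95 × 0.0989 / (0.9011 × 0.05) ≈ 2.0853
Required items = 2.0853 × 40 = 83.41, so 84 items.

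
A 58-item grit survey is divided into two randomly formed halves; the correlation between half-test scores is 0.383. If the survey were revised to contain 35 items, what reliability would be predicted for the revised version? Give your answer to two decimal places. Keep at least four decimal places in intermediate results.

0.43

Spearman-Brown correction (n = 2): r_full = 2·0.383/(1 + 0.383) = 0.5539
Then adjust to 35 items: n = 35/58 = 0.6034
r_new = n·r_full / (1 + (n − 1)·r_full) = 0.3342 / 0.7803 ≈ 0.4283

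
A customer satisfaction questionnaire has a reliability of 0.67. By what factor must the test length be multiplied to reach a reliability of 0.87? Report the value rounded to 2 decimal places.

n = 0.87 × (1 − 0.67) / [ 0.67 × (1 − 0.87) ]
n = 0.2871 / 0.0871 ≈ 3.2962

3.30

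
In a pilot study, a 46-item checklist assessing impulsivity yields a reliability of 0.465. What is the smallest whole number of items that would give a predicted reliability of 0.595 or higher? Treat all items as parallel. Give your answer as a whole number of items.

78

Rearranging the Spearman-Brown formula for n,
n = r*(1 − r) / [ r (1 − r*) ]
n = 0.595(1 − 0.465) / [0.465(1 − 0.595)]
n = 0.318325 / 0.188325 ≈ 1.6903
So the test needs 1.6903 × 46 ≈ 77.75 items; rounding up, 78.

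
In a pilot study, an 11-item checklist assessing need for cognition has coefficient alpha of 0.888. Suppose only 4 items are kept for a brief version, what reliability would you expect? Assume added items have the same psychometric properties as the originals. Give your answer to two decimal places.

0.74

Length ratio n = 4/11 = 0.3636
Spearman-Brown: r_new = n·r / (1 + (n − 1)·r)
r_new = (0.3636 × 0.888) / (1 + (0.3636 − 1) × 0.888)
r_new = 0.3229 / 0.4349 ≈ 0.7425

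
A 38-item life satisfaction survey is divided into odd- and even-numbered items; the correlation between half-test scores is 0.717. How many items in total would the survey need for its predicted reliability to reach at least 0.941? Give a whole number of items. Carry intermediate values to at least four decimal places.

120

r_full = 2(0.717)/(1 + 0.717) = 0.8352
Solve Spearman-Brown for n: n = 0.941(1 − 0.8352) / [0.8352(1 − 0.941)] = 3.1471
Items = 3.1471 × 38 ≈ 119.59 → 120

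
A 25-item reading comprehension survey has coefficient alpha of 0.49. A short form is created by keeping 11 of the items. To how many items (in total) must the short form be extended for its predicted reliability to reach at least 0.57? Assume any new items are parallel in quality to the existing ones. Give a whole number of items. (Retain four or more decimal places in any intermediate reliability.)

Short-form reliability: n = 11/25 = 0.4400; r_11 = n·r/(1+(n−1)r) ≈ 0.2971
Then solve for n' with r_old = 0.2971, r_target = 0.57: n' = 0.57(1 − 0.2971)/[0.2971(1 − 0.57)] = 3.1362
Total items = 3.1362 × 11 = 34.50, rounded up to 35.

35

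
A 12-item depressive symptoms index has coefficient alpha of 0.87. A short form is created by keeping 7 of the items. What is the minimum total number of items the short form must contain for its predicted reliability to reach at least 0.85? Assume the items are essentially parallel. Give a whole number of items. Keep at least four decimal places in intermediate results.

11

Short-form reliability: n = 7/12 = 0.5833; r_7 = n·r/(1+(n−1)r) ≈ 0.7961
Then solve for n' with r_old = 0.7961, r_target = 0.85: n' = 0.85(1 − 0.7961)/[0.7961(1 − 0.85)] = 1.4514
Total items = 1.4514 × 7 = 10.16, rounded up to 11.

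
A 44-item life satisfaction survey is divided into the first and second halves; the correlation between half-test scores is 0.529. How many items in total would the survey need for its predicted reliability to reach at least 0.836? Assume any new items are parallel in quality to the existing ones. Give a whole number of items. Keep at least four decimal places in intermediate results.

Corrected full-test reliability: r_full = 2 × 0.529 / (1 + 0.529) ≈ 0.6920
Solve Spearman-Brown for n: n = 0.836(1 − 0.6920) / [0.6920(1 − 0.836)] = 2.2689
Items = 2.2689 × 44 ≈ 99.83 → 100

100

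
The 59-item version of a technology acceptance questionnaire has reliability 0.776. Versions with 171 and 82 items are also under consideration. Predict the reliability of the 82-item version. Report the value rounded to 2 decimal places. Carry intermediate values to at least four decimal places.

Only the ratio of lengths matters: n = 82/59 = 1.3898
r_{82} = n·r / (1 + (n − 1)·r) = 1.0785 / 1.3025 ≈ 0.8280

0.83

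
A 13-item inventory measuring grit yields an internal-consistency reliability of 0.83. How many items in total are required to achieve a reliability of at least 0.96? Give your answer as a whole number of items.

64

Invert Spearman-Brown to solve for n:
n = r*(1 − r) / [ r (1 − r*) ]
n = 0.96(1 − 0.83) / [0.83(1 − 0.96)]
n = 0.1632 / 0.0332 ≈ 4.9157
So the test needs 4.9157 × 13 ≈ 63.90 items; rounding up, 64.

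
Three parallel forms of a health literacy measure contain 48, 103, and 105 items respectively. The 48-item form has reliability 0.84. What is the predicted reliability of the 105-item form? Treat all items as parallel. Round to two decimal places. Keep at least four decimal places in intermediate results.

0.92

Only the ratio of lengths matters: n = 105/48 = 2.1875
r_{105} = n·r / (1 + (n − 1)·r) = 1.8375 / 1.9975 ≈ 0.9199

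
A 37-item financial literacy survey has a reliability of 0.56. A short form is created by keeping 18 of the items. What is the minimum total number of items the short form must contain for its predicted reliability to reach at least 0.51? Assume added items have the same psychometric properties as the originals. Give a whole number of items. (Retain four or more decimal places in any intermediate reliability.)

First, r for the 18-item form: n = 18/37 = 0.4865, so r_18 = 0.4865·0.56/(1 + (0.4865 − 1)·0.56) = 0.3824
Length factor from the short form to reach 0.51: n' = 0.51(1 − 0.3824) / [0.3824(1 − 0.51)] ≈ 1.6810
Total items = 1.6810 × 18 = 30.26, rounded up to 31.

31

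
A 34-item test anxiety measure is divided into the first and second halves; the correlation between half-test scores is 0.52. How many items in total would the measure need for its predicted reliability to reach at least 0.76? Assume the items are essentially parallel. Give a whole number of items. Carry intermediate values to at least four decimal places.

r_full = 2(0.52)/(1 + 0.52) = 0.6842
Solve Spearman-Brown for n: n = 0.76(1 − 0.6842) / [0.6842(1 − 0.76)] = 1.4616
Items = 1.4616 × 34 ≈ 49.69 → 50

50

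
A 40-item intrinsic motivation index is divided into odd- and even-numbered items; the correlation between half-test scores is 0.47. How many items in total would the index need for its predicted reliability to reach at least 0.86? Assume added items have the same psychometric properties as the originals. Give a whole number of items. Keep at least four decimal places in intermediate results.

Corrected full-test reliability: r_full = 2 × 0.47 / (1 + 0.47) ≈ 0.6395
Solve Spearman-Brown for n: n = 0.86(1 − 0.6395) / [0.6395(1 − 0.86)] = 3.4629
Items = 3.4629 × 40 ≈ 138.52 → 139

139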